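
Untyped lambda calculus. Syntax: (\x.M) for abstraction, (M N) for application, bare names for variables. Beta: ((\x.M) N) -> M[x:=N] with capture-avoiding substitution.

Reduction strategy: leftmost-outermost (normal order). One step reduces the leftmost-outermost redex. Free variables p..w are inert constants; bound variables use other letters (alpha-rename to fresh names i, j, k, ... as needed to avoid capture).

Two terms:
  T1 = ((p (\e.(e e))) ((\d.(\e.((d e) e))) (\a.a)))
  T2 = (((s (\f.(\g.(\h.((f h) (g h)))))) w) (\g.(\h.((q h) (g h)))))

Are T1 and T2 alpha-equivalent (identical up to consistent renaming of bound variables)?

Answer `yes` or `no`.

Term 1: ((p (\e.(e e))) ((\d.(\e.((d e) e))) (\a.a)))
Term 2: (((s (\f.(\g.(\h.((f h) (g h)))))) w) (\g.(\h.((q h) (g h)))))
Alpha-equivalence: compare structure up to binder renaming.
Result: False

Answer: no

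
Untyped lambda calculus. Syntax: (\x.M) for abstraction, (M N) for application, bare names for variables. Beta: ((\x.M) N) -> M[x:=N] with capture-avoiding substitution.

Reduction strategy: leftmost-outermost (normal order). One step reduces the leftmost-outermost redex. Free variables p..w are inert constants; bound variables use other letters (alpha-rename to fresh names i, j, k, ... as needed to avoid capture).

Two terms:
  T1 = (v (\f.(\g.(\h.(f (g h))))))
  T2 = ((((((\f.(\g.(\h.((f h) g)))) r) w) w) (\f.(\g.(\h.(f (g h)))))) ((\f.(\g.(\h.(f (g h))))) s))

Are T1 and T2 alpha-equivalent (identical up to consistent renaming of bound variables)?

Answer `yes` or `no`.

Term 1: (v (\f.(\g.(\h.(f (g h))))))
Term 2: ((((((\f.(\g.(\h.((f h) g)))) r) w) w) (\f.(\g.(\h.(f (g h)))))) ((\f.(\g.(\h.(f (g h))))) s))
Alpha-equivalence: compare structure up to binder renaming.
Result: False

Answer: no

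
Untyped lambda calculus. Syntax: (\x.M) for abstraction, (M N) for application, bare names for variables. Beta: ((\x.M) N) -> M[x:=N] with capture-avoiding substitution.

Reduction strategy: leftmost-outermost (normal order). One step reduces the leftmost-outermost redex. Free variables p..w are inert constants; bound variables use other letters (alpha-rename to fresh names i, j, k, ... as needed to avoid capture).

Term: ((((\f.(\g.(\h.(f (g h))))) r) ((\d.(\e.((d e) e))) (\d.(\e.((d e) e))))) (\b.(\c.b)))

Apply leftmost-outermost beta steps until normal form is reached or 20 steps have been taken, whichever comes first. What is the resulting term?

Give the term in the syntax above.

Step 0: ((((\f.(\g.(\h.(f (g h))))) r) ((\d.(\e.((d e) e))) (\d.(\e.((d e) e))))) (\b.(\c.b)))
Step 1: (((\g.(\h.(r (g h)))) ((\d.(\e.((d e) e))) (\d.(\e.((d e) e))))) (\b.(\c.b)))
Step 2: ((\h.(r (((\d.(\e.((d e) e))) (\d.(\e.((d e) e)))) h))) (\b.(\c.b)))
Step 3: (r (((\d.(\e.((d e) e))) (\d.(\e.((d e) e)))) (\b.(\c.b))))
Step 4: (r ((\e.(((\d.(\e.((d e) e))) e) e)) (\b.(\c.b))))
Step 5: (r (((\d.(\e.((d e) e))) (\b.(\c.b))) (\b.(\c.b))))
Step 6: (r ((\e.(((\b.(\c.b)) e) e)) (\b.(\c.b))))
Step 7: (r (((\b.(\c.b)) (\b.(\c.b))) (\b.(\c.b))))
Step 8: (r ((\c.(\b.(\c.b))) (\b.(\c.b))))
Step 9: (r (\b.(\c.b)))

Answer: (r (\b.(\c.b)))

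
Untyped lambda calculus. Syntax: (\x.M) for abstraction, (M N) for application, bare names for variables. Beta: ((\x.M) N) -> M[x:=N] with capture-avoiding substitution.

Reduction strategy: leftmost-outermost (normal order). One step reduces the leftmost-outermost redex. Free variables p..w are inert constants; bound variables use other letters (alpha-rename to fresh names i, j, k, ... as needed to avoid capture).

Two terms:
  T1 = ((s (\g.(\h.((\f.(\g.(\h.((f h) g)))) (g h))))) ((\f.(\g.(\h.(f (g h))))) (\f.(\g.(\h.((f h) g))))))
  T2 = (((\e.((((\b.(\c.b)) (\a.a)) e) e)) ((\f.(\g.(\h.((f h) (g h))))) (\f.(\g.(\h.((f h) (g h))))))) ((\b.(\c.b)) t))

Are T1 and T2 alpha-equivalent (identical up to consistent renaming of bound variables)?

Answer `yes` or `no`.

Answer: no

Derivation:
Term 1: ((s (\g.(\h.((\f.(\g.(\h.((f h) g)))) (g h))))) ((\f.(\g.(\h.(f (g h))))) (\f.(\g.(\h.((f h) g))))))
Term 2: (((\e.((((\b.(\c.b)) (\a.a)) e) e)) ((\f.(\g.(\h.((f h) (g h))))) (\f.(\g.(\h.((f h) (g h))))))) ((\b.(\c.b)) t))
Alpha-equivalence: compare structure up to binder renaming.
Result: False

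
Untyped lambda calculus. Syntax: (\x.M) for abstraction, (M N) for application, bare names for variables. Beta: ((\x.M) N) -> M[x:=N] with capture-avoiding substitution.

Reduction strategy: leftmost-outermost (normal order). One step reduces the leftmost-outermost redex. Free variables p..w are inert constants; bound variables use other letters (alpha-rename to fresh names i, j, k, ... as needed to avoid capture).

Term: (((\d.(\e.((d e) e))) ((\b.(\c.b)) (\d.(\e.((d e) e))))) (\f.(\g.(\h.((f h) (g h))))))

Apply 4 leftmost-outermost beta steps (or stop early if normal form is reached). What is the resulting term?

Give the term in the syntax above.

Step 0: (((\d.(\e.((d e) e))) ((\b.(\c.b)) (\d.(\e.((d e) e))))) (\f.(\g.(\h.((f h) (g h))))))
Step 1: ((\e.((((\b.(\c.b)) (\d.(\e.((d e) e)))) e) e)) (\f.(\g.(\h.((f h) (g h))))))
Step 2: ((((\b.(\c.b)) (\d.(\e.((d e) e)))) (\f.(\g.(\h.((f h) (g h)))))) (\f.(\g.(\h.((f h) (g h))))))
Step 3: (((\c.(\d.(\e.((d e) e)))) (\f.(\g.(\h.((f h) (g h)))))) (\f.(\g.(\h.((f h) (g h))))))
Step 4: ((\d.(\e.((d e) e))) (\f.(\g.(\h.((f h) (g h))))))

Answer: ((\d.(\e.((d e) e))) (\f.(\g.(\h.((f h) (g h))))))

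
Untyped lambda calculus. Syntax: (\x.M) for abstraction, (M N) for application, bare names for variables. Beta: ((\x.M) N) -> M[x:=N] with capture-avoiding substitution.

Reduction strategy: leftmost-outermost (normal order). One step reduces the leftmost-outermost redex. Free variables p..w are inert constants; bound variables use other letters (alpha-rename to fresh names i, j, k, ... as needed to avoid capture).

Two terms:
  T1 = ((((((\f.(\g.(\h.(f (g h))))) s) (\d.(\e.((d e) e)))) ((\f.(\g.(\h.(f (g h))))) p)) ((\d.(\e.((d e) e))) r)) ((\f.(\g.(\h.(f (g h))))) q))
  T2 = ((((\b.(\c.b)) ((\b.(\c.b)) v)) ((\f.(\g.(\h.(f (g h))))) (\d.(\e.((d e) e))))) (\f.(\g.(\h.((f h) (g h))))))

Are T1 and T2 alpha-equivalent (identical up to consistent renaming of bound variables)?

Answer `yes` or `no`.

Term 1: ((((((\f.(\g.(\h.(f (g h))))) s) (\d.(\e.((d e) e)))) ((\f.(\g.(\h.(f (g h))))) p)) ((\d.(\e.((d e) e))) r)) ((\f.(\g.(\h.(f (g h))))) q))
Term 2: ((((\b.(\c.b)) ((\b.(\c.b)) v)) ((\f.(\g.(\h.(f (g h))))) (\d.(\e.((d e) e))))) (\f.(\g.(\h.((f h) (g h))))))
Alpha-equivalence: compare structure up to binder renaming.
Result: False

Answer: no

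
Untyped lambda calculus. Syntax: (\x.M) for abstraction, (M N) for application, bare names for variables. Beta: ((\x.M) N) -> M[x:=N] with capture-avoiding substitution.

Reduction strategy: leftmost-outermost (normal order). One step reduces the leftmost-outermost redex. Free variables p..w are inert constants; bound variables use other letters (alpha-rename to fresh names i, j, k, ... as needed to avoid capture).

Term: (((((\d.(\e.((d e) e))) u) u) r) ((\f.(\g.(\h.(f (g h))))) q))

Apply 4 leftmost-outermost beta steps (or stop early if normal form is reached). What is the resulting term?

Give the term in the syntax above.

Answer: ((((u u) u) r) (\g.(\h.(q (g h)))))

Derivation:
Step 0: (((((\d.(\e.((d e) e))) u) u) r) ((\f.(\g.(\h.(f (g h))))) q))
Step 1: ((((\e.((u e) e)) u) r) ((\f.(\g.(\h.(f (g h))))) q))
Step 2: ((((u u) u) r) ((\f.(\g.(\h.(f (g h))))) q))
Step 3: ((((u u) u) r) (\g.(\h.(q (g h)))))
Step 4: (normal form reached)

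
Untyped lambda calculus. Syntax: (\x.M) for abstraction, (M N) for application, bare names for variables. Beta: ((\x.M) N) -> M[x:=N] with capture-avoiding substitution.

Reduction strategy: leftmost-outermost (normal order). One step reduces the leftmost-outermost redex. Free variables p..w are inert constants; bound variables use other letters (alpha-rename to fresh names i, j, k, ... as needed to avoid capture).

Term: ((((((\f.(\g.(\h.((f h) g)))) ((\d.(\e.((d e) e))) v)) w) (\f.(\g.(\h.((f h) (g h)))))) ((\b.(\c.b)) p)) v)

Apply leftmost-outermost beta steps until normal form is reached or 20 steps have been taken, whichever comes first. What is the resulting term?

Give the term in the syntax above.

Answer: (((((v (\f.(\g.(\h.((f h) (g h)))))) (\f.(\g.(\h.((f h) (g h)))))) w) (\c.p)) v)

Derivation:
Step 0: ((((((\f.(\g.(\h.((f h) g)))) ((\d.(\e.((d e) e))) v)) w) (\f.(\g.(\h.((f h) (g h)))))) ((\b.(\c.b)) p)) v)
Step 1: (((((\g.(\h.((((\d.(\e.((d e) e))) v) h) g))) w) (\f.(\g.(\h.((f h) (g h)))))) ((\b.(\c.b)) p)) v)
Step 2: ((((\h.((((\d.(\e.((d e) e))) v) h) w)) (\f.(\g.(\h.((f h) (g h)))))) ((\b.(\c.b)) p)) v)
Step 3: ((((((\d.(\e.((d e) e))) v) (\f.(\g.(\h.((f h) (g h)))))) w) ((\b.(\c.b)) p)) v)
Step 4: (((((\e.((v e) e)) (\f.(\g.(\h.((f h) (g h)))))) w) ((\b.(\c.b)) p)) v)
Step 5: (((((v (\f.(\g.(\h.((f h) (g h)))))) (\f.(\g.(\h.((f h) (g h)))))) w) ((\b.(\c.b)) p)) v)
Step 6: (((((v (\f.(\g.(\h.((f h) (g h)))))) (\f.(\g.(\h.((f h) (g h)))))) w) (\c.p)) v)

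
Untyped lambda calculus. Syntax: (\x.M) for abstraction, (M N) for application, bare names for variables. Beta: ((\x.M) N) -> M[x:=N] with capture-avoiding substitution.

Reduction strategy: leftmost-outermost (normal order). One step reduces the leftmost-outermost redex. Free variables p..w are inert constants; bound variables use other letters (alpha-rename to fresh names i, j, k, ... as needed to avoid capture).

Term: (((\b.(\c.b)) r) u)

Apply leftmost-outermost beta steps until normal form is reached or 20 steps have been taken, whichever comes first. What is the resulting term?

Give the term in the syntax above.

Step 0: (((\b.(\c.b)) r) u)
Step 1: ((\c.r) u)
Step 2: r

Answer: r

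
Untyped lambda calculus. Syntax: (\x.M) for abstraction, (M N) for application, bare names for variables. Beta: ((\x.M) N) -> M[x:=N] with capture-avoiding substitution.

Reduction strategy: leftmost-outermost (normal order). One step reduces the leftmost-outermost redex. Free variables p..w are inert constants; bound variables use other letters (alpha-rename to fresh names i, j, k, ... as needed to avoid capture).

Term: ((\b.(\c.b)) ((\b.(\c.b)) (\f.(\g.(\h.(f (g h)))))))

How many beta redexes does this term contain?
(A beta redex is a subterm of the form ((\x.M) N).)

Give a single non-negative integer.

Term: ((\b.(\c.b)) ((\b.(\c.b)) (\f.(\g.(\h.(f (g h)))))))
  Redex: ((\b.(\c.b)) ((\b.(\c.b)) (\f.(\g.(\h.(f (g h)))))))
  Redex: ((\b.(\c.b)) (\f.(\g.(\h.(f (g h))))))
Total redexes: 2

Answer: 2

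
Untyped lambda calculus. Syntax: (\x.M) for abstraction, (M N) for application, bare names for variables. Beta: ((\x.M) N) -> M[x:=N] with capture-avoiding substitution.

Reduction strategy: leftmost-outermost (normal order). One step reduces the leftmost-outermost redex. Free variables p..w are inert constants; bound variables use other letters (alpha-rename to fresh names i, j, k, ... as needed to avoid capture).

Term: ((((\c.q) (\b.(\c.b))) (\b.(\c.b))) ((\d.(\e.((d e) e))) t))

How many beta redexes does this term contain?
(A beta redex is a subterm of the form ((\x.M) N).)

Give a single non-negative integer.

Answer: 2

Derivation:
Term: ((((\c.q) (\b.(\c.b))) (\b.(\c.b))) ((\d.(\e.((d e) e))) t))
  Redex: ((\c.q) (\b.(\c.b)))
  Redex: ((\d.(\e.((d e) e))) t)
Total redexes: 2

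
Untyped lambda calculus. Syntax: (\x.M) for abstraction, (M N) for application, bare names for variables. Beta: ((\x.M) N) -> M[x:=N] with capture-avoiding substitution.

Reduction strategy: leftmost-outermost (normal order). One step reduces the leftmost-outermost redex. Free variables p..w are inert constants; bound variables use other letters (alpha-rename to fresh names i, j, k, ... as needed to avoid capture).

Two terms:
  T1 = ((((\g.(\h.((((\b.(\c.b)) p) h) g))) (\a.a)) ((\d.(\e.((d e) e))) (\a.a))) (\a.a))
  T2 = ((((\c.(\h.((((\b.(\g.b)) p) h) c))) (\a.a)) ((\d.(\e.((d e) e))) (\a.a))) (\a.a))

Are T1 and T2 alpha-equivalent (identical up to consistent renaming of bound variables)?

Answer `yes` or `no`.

Term 1: ((((\g.(\h.((((\b.(\c.b)) p) h) g))) (\a.a)) ((\d.(\e.((d e) e))) (\a.a))) (\a.a))
Term 2: ((((\c.(\h.((((\b.(\g.b)) p) h) c))) (\a.a)) ((\d.(\e.((d e) e))) (\a.a))) (\a.a))
Alpha-equivalence: compare structure up to binder renaming.
Result: True

Answer: yes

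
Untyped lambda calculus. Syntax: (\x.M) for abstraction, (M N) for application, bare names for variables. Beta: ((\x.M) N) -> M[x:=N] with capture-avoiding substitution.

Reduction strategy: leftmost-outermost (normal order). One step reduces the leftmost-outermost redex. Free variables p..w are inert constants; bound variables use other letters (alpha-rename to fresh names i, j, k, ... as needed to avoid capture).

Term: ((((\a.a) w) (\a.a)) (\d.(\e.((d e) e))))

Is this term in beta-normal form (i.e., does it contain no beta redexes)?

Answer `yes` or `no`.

Answer: no

Derivation:
Term: ((((\a.a) w) (\a.a)) (\d.(\e.((d e) e))))
Found 1 beta redex(es).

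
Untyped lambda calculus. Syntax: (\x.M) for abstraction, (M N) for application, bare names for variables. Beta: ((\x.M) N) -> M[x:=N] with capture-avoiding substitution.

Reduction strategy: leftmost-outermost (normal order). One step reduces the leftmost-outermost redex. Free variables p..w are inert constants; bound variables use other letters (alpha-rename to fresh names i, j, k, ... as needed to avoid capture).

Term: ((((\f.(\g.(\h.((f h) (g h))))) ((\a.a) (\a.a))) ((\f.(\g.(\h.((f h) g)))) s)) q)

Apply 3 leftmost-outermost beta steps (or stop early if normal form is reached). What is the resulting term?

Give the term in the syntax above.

Step 0: ((((\f.(\g.(\h.((f h) (g h))))) ((\a.a) (\a.a))) ((\f.(\g.(\h.((f h) g)))) s)) q)
Step 1: (((\g.(\h.((((\a.a) (\a.a)) h) (g h)))) ((\f.(\g.(\h.((f h) g)))) s)) q)
Step 2: ((\h.((((\a.a) (\a.a)) h) (((\f.(\g.(\h.((f h) g)))) s) h))) q)
Step 3: ((((\a.a) (\a.a)) q) (((\f.(\g.(\h.((f h) g)))) s) q))

Answer: ((((\a.a) (\a.a)) q) (((\f.(\g.(\h.((f h) g)))) s) q))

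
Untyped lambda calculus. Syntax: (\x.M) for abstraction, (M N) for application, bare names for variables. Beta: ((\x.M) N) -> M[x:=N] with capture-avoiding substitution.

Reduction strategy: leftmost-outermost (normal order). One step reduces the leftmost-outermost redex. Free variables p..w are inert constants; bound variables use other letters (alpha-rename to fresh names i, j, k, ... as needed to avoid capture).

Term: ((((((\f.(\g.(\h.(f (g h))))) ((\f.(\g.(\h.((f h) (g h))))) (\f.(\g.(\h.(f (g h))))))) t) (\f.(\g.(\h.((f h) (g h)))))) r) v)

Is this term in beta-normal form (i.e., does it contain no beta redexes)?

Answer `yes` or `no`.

Answer: no

Derivation:
Term: ((((((\f.(\g.(\h.(f (g h))))) ((\f.(\g.(\h.((f h) (g h))))) (\f.(\g.(\h.(f (g h))))))) t) (\f.(\g.(\h.((f h) (g h)))))) r) v)
Found 2 beta redex(es).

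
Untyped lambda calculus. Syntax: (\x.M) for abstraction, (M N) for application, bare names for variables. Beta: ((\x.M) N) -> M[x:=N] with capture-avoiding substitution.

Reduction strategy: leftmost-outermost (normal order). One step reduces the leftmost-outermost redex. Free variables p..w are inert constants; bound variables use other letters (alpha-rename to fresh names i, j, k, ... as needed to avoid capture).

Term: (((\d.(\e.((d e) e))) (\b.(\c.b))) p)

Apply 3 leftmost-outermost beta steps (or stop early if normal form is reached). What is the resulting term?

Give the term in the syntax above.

Step 0: (((\d.(\e.((d e) e))) (\b.(\c.b))) p)
Step 1: ((\e.(((\b.(\c.b)) e) e)) p)
Step 2: (((\b.(\c.b)) p) p)
Step 3: ((\c.p) p)

Answer: ((\c.p) p)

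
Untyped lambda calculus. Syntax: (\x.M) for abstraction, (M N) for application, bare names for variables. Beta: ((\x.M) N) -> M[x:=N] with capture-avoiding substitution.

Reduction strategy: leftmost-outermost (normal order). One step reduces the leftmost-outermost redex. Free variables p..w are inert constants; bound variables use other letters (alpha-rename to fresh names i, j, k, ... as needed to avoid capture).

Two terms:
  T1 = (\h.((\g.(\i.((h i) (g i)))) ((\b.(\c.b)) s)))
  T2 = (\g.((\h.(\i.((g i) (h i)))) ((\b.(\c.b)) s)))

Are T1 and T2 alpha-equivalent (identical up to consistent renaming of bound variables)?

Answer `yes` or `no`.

Term 1: (\h.((\g.(\i.((h i) (g i)))) ((\b.(\c.b)) s)))
Term 2: (\g.((\h.(\i.((g i) (h i)))) ((\b.(\c.b)) s)))
Alpha-equivalence: compare structure up to binder renaming.
Result: True

Answer: yes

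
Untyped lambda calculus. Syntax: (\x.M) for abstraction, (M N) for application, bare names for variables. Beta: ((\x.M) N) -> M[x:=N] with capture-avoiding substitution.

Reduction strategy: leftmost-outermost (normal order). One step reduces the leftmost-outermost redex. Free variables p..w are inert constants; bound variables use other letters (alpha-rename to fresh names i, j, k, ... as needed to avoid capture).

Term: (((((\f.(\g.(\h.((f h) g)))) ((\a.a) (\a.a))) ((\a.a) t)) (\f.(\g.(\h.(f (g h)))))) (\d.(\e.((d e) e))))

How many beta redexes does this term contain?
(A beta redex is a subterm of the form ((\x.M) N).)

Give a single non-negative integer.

Term: (((((\f.(\g.(\h.((f h) g)))) ((\a.a) (\a.a))) ((\a.a) t)) (\f.(\g.(\h.(f (g h)))))) (\d.(\e.((d e) e))))
  Redex: ((\f.(\g.(\h.((f h) g)))) ((\a.a) (\a.a)))
  Redex: ((\a.a) (\a.a))
  Redex: ((\a.a) t)
Total redexes: 3

Answer: 3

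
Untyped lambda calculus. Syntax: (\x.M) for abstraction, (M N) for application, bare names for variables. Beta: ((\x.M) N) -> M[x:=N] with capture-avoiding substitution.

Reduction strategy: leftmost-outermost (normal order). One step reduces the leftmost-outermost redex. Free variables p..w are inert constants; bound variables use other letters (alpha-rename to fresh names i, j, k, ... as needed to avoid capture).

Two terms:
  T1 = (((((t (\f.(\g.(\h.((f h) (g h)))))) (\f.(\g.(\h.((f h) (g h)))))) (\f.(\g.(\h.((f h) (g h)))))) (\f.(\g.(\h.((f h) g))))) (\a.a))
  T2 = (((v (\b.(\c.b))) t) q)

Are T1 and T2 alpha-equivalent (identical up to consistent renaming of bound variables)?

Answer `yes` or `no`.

Answer: no

Derivation:
Term 1: (((((t (\f.(\g.(\h.((f h) (g h)))))) (\f.(\g.(\h.((f h) (g h)))))) (\f.(\g.(\h.((f h) (g h)))))) (\f.(\g.(\h.((f h) g))))) (\a.a))
Term 2: (((v (\b.(\c.b))) t) q)
Alpha-equivalence: compare structure up to binder renaming.
Result: False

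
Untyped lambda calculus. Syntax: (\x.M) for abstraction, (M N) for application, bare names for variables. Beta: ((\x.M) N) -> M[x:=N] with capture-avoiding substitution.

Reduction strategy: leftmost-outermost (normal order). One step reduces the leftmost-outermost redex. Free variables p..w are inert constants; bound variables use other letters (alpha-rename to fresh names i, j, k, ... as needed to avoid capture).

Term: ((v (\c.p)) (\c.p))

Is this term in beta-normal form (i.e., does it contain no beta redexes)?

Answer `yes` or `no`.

Term: ((v (\c.p)) (\c.p))
No beta redexes found.

Answer: yes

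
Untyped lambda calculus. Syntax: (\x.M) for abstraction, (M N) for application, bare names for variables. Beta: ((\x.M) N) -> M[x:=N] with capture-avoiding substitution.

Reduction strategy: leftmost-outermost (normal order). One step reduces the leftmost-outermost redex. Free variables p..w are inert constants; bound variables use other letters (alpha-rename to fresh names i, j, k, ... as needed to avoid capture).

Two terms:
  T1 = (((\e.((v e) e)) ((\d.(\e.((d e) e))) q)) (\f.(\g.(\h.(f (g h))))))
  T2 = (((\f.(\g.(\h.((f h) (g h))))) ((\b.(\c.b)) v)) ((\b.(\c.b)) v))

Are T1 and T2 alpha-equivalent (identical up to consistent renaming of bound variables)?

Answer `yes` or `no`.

Term 1: (((\e.((v e) e)) ((\d.(\e.((d e) e))) q)) (\f.(\g.(\h.(f (g h))))))
Term 2: (((\f.(\g.(\h.((f h) (g h))))) ((\b.(\c.b)) v)) ((\b.(\c.b)) v))
Alpha-equivalence: compare structure up to binder renaming.
Result: False

Answer: no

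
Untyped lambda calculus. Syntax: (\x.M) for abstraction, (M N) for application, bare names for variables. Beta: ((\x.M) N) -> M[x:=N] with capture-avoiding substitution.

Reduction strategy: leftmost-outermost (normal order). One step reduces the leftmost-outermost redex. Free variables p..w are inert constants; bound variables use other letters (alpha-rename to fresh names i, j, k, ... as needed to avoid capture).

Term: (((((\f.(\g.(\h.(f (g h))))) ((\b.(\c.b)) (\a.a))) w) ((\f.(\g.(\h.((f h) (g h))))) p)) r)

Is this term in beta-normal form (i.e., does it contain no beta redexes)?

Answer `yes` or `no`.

Term: (((((\f.(\g.(\h.(f (g h))))) ((\b.(\c.b)) (\a.a))) w) ((\f.(\g.(\h.((f h) (g h))))) p)) r)
Found 3 beta redex(es).

Answer: no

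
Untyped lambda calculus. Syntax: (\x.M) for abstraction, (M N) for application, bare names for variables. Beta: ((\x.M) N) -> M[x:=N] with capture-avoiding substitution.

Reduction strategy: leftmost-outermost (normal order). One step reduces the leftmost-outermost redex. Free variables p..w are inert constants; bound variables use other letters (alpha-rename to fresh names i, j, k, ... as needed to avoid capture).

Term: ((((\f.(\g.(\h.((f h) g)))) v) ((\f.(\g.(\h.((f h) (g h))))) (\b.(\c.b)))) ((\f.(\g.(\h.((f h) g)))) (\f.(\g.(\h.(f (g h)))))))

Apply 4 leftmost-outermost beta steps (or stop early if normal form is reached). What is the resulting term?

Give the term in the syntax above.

Step 0: ((((\f.(\g.(\h.((f h) g)))) v) ((\f.(\g.(\h.((f h) (g h))))) (\b.(\c.b)))) ((\f.(\g.(\h.((f h) g)))) (\f.(\g.(\h.(f (g h)))))))
Step 1: (((\g.(\h.((v h) g))) ((\f.(\g.(\h.((f h) (g h))))) (\b.(\c.b)))) ((\f.(\g.(\h.((f h) g)))) (\f.(\g.(\h.(f (g h)))))))
Step 2: ((\h.((v h) ((\f.(\g.(\h.((f h) (g h))))) (\b.(\c.b))))) ((\f.(\g.(\h.((f h) g)))) (\f.(\g.(\h.(f (g h)))))))
Step 3: ((v ((\f.(\g.(\h.((f h) g)))) (\f.(\g.(\h.(f (g h))))))) ((\f.(\g.(\h.((f h) (g h))))) (\b.(\c.b))))
Step 4: ((v (\g.(\h.(((\f.(\g.(\h.(f (g h))))) h) g)))) ((\f.(\g.(\h.((f h) (g h))))) (\b.(\c.b))))

Answer: ((v (\g.(\h.(((\f.(\g.(\h.(f (g h))))) h) g)))) ((\f.(\g.(\h.((f h) (g h))))) (\b.(\c.b))))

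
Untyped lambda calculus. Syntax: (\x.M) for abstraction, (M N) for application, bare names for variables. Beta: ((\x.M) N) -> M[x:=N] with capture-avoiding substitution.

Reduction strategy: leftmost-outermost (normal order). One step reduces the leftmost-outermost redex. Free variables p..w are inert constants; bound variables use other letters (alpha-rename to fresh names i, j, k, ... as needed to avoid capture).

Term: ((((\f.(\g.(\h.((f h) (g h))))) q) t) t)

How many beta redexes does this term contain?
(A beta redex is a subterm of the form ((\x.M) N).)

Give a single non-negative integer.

Term: ((((\f.(\g.(\h.((f h) (g h))))) q) t) t)
  Redex: ((\f.(\g.(\h.((f h) (g h))))) q)
Total redexes: 1

Answer: 1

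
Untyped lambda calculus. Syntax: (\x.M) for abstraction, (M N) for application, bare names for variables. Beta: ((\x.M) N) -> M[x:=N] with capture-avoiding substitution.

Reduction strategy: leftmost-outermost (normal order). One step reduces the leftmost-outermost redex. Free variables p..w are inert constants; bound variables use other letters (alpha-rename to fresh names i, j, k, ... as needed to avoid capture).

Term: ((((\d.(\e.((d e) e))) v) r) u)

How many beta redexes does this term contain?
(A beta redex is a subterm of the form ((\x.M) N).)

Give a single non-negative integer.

Term: ((((\d.(\e.((d e) e))) v) r) u)
  Redex: ((\d.(\e.((d e) e))) v)
Total redexes: 1

Answer: 1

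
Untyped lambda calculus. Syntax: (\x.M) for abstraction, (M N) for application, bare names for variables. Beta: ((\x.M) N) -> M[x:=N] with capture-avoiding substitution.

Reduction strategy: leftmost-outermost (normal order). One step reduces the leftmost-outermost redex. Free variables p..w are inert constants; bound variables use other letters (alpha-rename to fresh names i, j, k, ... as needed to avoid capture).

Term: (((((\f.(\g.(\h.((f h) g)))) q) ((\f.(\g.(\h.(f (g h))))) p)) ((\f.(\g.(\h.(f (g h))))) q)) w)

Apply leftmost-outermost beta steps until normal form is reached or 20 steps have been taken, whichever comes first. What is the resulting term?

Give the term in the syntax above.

Step 0: (((((\f.(\g.(\h.((f h) g)))) q) ((\f.(\g.(\h.(f (g h))))) p)) ((\f.(\g.(\h.(f (g h))))) q)) w)
Step 1: ((((\g.(\h.((q h) g))) ((\f.(\g.(\h.(f (g h))))) p)) ((\f.(\g.(\h.(f (g h))))) q)) w)
Step 2: (((\h.((q h) ((\f.(\g.(\h.(f (g h))))) p))) ((\f.(\g.(\h.(f (g h))))) q)) w)
Step 3: (((q ((\f.(\g.(\h.(f (g h))))) q)) ((\f.(\g.(\h.(f (g h))))) p)) w)
Step 4: (((q (\g.(\h.(q (g h))))) ((\f.(\g.(\h.(f (g h))))) p)) w)
Step 5: (((q (\g.(\h.(q (g h))))) (\g.(\h.(p (g h))))) w)

Answer: (((q (\g.(\h.(q (g h))))) (\g.(\h.(p (g h))))) w)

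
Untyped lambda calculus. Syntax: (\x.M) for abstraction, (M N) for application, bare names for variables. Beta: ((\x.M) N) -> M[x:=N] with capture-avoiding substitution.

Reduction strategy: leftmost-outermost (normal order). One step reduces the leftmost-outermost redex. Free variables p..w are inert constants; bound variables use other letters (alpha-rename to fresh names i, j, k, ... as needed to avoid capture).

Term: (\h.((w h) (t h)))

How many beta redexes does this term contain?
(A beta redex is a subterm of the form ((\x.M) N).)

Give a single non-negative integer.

Term: (\h.((w h) (t h)))
  (no redexes)
Total redexes: 0

Answer: 0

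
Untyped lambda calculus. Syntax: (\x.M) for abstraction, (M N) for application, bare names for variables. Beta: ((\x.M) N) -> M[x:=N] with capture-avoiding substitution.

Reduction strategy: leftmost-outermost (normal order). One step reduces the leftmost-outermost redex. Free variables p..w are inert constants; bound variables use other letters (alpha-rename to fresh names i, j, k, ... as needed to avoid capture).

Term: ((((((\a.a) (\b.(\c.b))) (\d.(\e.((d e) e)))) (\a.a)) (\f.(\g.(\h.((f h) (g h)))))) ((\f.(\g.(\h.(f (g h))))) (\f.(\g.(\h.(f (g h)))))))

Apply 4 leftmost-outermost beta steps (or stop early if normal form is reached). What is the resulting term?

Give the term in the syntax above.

Step 0: ((((((\a.a) (\b.(\c.b))) (\d.(\e.((d e) e)))) (\a.a)) (\f.(\g.(\h.((f h) (g h)))))) ((\f.(\g.(\h.(f (g h))))) (\f.(\g.(\h.(f (g h)))))))
Step 1: (((((\b.(\c.b)) (\d.(\e.((d e) e)))) (\a.a)) (\f.(\g.(\h.((f h) (g h)))))) ((\f.(\g.(\h.(f (g h))))) (\f.(\g.(\h.(f (g h)))))))
Step 2: ((((\c.(\d.(\e.((d e) e)))) (\a.a)) (\f.(\g.(\h.((f h) (g h)))))) ((\f.(\g.(\h.(f (g h))))) (\f.(\g.(\h.(f (g h)))))))
Step 3: (((\d.(\e.((d e) e))) (\f.(\g.(\h.((f h) (g h)))))) ((\f.(\g.(\h.(f (g h))))) (\f.(\g.(\h.(f (g h)))))))
Step 4: ((\e.(((\f.(\g.(\h.((f h) (g h))))) e) e)) ((\f.(\g.(\h.(f (g h))))) (\f.(\g.(\h.(f (g h)))))))

Answer: ((\e.(((\f.(\g.(\h.((f h) (g h))))) e) e)) ((\f.(\g.(\h.(f (g h))))) (\f.(\g.(\h.(f (g h)))))))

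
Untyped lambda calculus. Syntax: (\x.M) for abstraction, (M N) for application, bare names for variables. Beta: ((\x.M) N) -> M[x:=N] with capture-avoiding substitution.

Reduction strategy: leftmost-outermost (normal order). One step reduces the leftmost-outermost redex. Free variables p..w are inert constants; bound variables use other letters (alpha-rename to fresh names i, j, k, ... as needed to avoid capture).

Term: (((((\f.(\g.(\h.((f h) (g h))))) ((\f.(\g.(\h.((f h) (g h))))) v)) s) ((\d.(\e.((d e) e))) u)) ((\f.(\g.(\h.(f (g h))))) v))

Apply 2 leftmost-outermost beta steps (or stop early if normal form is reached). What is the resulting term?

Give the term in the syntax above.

Step 0: (((((\f.(\g.(\h.((f h) (g h))))) ((\f.(\g.(\h.((f h) (g h))))) v)) s) ((\d.(\e.((d e) e))) u)) ((\f.(\g.(\h.(f (g h))))) v))
Step 1: ((((\g.(\h.((((\f.(\g.(\h.((f h) (g h))))) v) h) (g h)))) s) ((\d.(\e.((d e) e))) u)) ((\f.(\g.(\h.(f (g h))))) v))
Step 2: (((\h.((((\f.(\g.(\h.((f h) (g h))))) v) h) (s h))) ((\d.(\e.((d e) e))) u)) ((\f.(\g.(\h.(f (g h))))) v))

Answer: (((\h.((((\f.(\g.(\h.((f h) (g h))))) v) h) (s h))) ((\d.(\e.((d e) e))) u)) ((\f.(\g.(\h.(f (g h))))) v))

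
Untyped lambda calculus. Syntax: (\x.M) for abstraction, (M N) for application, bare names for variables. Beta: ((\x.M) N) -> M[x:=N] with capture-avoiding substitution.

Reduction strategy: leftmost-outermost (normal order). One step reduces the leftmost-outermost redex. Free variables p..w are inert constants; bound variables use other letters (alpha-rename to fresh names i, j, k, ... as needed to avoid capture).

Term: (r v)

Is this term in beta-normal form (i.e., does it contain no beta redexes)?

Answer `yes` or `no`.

Term: (r v)
No beta redexes found.

Answer: yes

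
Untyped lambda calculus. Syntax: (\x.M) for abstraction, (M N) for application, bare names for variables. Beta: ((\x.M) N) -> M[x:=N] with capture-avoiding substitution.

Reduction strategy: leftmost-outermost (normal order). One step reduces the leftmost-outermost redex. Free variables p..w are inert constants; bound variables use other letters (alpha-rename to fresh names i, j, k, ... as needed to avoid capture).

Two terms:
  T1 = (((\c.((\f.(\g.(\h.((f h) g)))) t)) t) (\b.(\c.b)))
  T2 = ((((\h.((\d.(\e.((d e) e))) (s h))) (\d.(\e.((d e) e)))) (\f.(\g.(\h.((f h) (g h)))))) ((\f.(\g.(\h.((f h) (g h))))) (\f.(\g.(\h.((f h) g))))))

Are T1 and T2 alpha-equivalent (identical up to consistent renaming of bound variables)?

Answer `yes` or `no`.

Answer: no

Derivation:
Term 1: (((\c.((\f.(\g.(\h.((f h) g)))) t)) t) (\b.(\c.b)))
Term 2: ((((\h.((\d.(\e.((d e) e))) (s h))) (\d.(\e.((d e) e)))) (\f.(\g.(\h.((f h) (g h)))))) ((\f.(\g.(\h.((f h) (g h))))) (\f.(\g.(\h.((f h) g))))))
Alpha-equivalence: compare structure up to binder renaming.
Result: False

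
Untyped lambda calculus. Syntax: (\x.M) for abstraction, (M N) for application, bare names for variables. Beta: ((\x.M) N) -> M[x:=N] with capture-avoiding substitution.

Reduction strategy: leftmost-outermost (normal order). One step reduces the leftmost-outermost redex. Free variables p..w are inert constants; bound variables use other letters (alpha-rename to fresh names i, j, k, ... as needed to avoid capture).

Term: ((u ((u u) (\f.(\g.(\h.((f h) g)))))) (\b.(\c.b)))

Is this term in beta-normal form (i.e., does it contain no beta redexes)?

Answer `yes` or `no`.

Term: ((u ((u u) (\f.(\g.(\h.((f h) g)))))) (\b.(\c.b)))
No beta redexes found.

Answer: yes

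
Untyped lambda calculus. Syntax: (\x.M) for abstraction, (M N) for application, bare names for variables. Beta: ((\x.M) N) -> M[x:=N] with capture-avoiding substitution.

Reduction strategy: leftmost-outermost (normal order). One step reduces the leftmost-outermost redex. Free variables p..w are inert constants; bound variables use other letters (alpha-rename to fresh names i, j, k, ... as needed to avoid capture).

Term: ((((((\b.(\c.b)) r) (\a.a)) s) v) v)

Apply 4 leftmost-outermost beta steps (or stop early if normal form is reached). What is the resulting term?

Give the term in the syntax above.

Step 0: ((((((\b.(\c.b)) r) (\a.a)) s) v) v)
Step 1: (((((\c.r) (\a.a)) s) v) v)
Step 2: (((r s) v) v)
Step 3: (normal form reached)

Answer: (((r s) v) v)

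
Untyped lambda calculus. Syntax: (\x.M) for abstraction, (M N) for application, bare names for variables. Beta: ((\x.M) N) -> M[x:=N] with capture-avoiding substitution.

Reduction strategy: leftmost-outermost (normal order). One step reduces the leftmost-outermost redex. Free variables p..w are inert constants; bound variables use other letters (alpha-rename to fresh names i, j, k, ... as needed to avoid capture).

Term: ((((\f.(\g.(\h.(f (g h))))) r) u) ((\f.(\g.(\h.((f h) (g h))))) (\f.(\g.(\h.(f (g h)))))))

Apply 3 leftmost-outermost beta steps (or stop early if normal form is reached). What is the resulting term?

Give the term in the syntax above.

Answer: (r (u ((\f.(\g.(\h.((f h) (g h))))) (\f.(\g.(\h.(f (g h))))))))

Derivation:
Step 0: ((((\f.(\g.(\h.(f (g h))))) r) u) ((\f.(\g.(\h.((f h) (g h))))) (\f.(\g.(\h.(f (g h)))))))
Step 1: (((\g.(\h.(r (g h)))) u) ((\f.(\g.(\h.((f h) (g h))))) (\f.(\g.(\h.(f (g h)))))))
Step 2: ((\h.(r (u h))) ((\f.(\g.(\h.((f h) (g h))))) (\f.(\g.(\h.(f (g h)))))))
Step 3: (r (u ((\f.(\g.(\h.((f h) (g h))))) (\f.(\g.(\h.(f (g h))))))))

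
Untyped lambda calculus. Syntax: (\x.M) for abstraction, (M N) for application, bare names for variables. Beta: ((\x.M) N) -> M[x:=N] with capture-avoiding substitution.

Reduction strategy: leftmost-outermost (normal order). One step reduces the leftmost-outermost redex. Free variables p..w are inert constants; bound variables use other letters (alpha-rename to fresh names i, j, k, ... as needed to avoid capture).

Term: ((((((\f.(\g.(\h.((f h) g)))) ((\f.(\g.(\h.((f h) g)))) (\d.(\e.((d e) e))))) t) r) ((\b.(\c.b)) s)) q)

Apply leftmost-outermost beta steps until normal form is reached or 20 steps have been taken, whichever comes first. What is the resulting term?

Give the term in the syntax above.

Step 0: ((((((\f.(\g.(\h.((f h) g)))) ((\f.(\g.(\h.((f h) g)))) (\d.(\e.((d e) e))))) t) r) ((\b.(\c.b)) s)) q)
Step 1: (((((\g.(\h.((((\f.(\g.(\h.((f h) g)))) (\d.(\e.((d e) e)))) h) g))) t) r) ((\b.(\c.b)) s)) q)
Step 2: ((((\h.((((\f.(\g.(\h.((f h) g)))) (\d.(\e.((d e) e)))) h) t)) r) ((\b.(\c.b)) s)) q)
Step 3: ((((((\f.(\g.(\h.((f h) g)))) (\d.(\e.((d e) e)))) r) t) ((\b.(\c.b)) s)) q)
Step 4: (((((\g.(\h.(((\d.(\e.((d e) e))) h) g))) r) t) ((\b.(\c.b)) s)) q)
Step 5: ((((\h.(((\d.(\e.((d e) e))) h) r)) t) ((\b.(\c.b)) s)) q)
Step 6: (((((\d.(\e.((d e) e))) t) r) ((\b.(\c.b)) s)) q)
Step 7: ((((\e.((t e) e)) r) ((\b.(\c.b)) s)) q)
Step 8: ((((t r) r) ((\b.(\c.b)) s)) q)
Step 9: ((((t r) r) (\c.s)) q)

Answer: ((((t r) r) (\c.s)) q)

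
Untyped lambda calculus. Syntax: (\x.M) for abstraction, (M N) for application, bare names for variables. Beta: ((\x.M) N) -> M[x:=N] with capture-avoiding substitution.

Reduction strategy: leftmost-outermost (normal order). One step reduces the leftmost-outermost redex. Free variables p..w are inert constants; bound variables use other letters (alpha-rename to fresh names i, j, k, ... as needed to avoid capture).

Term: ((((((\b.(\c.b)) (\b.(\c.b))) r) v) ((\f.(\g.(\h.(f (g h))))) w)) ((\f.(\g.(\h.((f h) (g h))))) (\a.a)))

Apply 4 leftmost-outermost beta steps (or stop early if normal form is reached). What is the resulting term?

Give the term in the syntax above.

Step 0: ((((((\b.(\c.b)) (\b.(\c.b))) r) v) ((\f.(\g.(\h.(f (g h))))) w)) ((\f.(\g.(\h.((f h) (g h))))) (\a.a)))
Step 1: (((((\c.(\b.(\c.b))) r) v) ((\f.(\g.(\h.(f (g h))))) w)) ((\f.(\g.(\h.((f h) (g h))))) (\a.a)))
Step 2: ((((\b.(\c.b)) v) ((\f.(\g.(\h.(f (g h))))) w)) ((\f.(\g.(\h.((f h) (g h))))) (\a.a)))
Step 3: (((\c.v) ((\f.(\g.(\h.(f (g h))))) w)) ((\f.(\g.(\h.((f h) (g h))))) (\a.a)))
Step 4: (v ((\f.(\g.(\h.((f h) (g h))))) (\a.a)))

Answer: (v ((\f.(\g.(\h.((f h) (g h))))) (\a.a)))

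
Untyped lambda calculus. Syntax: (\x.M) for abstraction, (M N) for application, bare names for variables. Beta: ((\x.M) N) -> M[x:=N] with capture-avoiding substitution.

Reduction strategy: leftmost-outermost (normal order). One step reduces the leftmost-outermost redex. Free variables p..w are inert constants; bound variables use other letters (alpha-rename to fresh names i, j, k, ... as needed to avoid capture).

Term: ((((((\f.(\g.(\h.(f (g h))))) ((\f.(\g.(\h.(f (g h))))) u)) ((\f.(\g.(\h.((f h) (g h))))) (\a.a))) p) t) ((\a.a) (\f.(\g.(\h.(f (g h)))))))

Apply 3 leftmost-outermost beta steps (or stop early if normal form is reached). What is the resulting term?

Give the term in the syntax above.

Answer: (((((\f.(\g.(\h.(f (g h))))) u) (((\f.(\g.(\h.((f h) (g h))))) (\a.a)) p)) t) ((\a.a) (\f.(\g.(\h.(f (g h)))))))

Derivation:
Step 0: ((((((\f.(\g.(\h.(f (g h))))) ((\f.(\g.(\h.(f (g h))))) u)) ((\f.(\g.(\h.((f h) (g h))))) (\a.a))) p) t) ((\a.a) (\f.(\g.(\h.(f (g h)))))))
Step 1: (((((\g.(\h.(((\f.(\g.(\h.(f (g h))))) u) (g h)))) ((\f.(\g.(\h.((f h) (g h))))) (\a.a))) p) t) ((\a.a) (\f.(\g.(\h.(f (g h)))))))
Step 2: ((((\h.(((\f.(\g.(\h.(f (g h))))) u) (((\f.(\g.(\h.((f h) (g h))))) (\a.a)) h))) p) t) ((\a.a) (\f.(\g.(\h.(f (g h)))))))
Step 3: (((((\f.(\g.(\h.(f (g h))))) u) (((\f.(\g.(\h.((f h) (g h))))) (\a.a)) p)) t) ((\a.a) (\f.(\g.(\h.(f (g h)))))))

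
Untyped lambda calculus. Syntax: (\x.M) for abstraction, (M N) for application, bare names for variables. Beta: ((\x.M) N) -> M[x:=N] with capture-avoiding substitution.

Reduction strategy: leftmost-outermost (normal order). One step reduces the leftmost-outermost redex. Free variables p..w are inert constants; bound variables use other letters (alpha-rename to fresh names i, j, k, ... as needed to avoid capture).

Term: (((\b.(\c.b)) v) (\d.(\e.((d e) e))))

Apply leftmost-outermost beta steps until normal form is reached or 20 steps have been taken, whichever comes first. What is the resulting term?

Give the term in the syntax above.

Step 0: (((\b.(\c.b)) v) (\d.(\e.((d e) e))))
Step 1: ((\c.v) (\d.(\e.((d e) e))))
Step 2: v

Answer: v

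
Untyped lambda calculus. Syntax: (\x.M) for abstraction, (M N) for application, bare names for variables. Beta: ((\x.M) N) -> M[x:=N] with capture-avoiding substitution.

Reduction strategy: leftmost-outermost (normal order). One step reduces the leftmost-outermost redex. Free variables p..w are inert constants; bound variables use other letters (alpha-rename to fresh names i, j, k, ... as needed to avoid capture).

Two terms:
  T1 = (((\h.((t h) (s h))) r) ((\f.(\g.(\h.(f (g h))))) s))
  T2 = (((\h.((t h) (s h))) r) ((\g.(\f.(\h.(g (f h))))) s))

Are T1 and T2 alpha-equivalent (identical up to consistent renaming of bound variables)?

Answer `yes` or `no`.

Answer: yes

Derivation:
Term 1: (((\h.((t h) (s h))) r) ((\f.(\g.(\h.(f (g h))))) s))
Term 2: (((\h.((t h) (s h))) r) ((\g.(\f.(\h.(g (f h))))) s))
Alpha-equivalence: compare structure up to binder renaming.
Result: True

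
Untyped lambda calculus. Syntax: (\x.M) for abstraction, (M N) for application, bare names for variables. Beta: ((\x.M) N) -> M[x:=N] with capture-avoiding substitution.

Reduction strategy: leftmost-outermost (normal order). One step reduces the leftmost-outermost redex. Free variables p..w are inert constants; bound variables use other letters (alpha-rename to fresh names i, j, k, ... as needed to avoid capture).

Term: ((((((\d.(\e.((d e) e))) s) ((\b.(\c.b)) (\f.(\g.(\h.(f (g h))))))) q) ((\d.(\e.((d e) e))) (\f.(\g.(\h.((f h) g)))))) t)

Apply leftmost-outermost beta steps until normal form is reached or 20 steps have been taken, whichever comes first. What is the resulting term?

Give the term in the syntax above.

Step 0: ((((((\d.(\e.((d e) e))) s) ((\b.(\c.b)) (\f.(\g.(\h.(f (g h))))))) q) ((\d.(\e.((d e) e))) (\f.(\g.(\h.((f h) g)))))) t)
Step 1: (((((\e.((s e) e)) ((\b.(\c.b)) (\f.(\g.(\h.(f (g h))))))) q) ((\d.(\e.((d e) e))) (\f.(\g.(\h.((f h) g)))))) t)
Step 2: (((((s ((\b.(\c.b)) (\f.(\g.(\h.(f (g h))))))) ((\b.(\c.b)) (\f.(\g.(\h.(f (g h))))))) q) ((\d.(\e.((d e) e))) (\f.(\g.(\h.((f h) g)))))) t)
Step 3: (((((s (\c.(\f.(\g.(\h.(f (g h))))))) ((\b.(\c.b)) (\f.(\g.(\h.(f (g h))))))) q) ((\d.(\e.((d e) e))) (\f.(\g.(\h.((f h) g)))))) t)
Step 4: (((((s (\c.(\f.(\g.(\h.(f (g h))))))) (\c.(\f.(\g.(\h.(f (g h))))))) q) ((\d.(\e.((d e) e))) (\f.(\g.(\h.((f h) g)))))) t)
Step 5: (((((s (\c.(\f.(\g.(\h.(f (g h))))))) (\c.(\f.(\g.(\h.(f (g h))))))) q) (\e.(((\f.(\g.(\h.((f h) g)))) e) e))) t)
Step 6: (((((s (\c.(\f.(\g.(\h.(f (g h))))))) (\c.(\f.(\g.(\h.(f (g h))))))) q) (\e.((\g.(\h.((e h) g))) e))) t)
Step 7: (((((s (\c.(\f.(\g.(\h.(f (g h))))))) (\c.(\f.(\g.(\h.(f (g h))))))) q) (\e.(\h.((e h) e)))) t)

Answer: (((((s (\c.(\f.(\g.(\h.(f (g h))))))) (\c.(\f.(\g.(\h.(f (g h))))))) q) (\e.(\h.((e h) e)))) t)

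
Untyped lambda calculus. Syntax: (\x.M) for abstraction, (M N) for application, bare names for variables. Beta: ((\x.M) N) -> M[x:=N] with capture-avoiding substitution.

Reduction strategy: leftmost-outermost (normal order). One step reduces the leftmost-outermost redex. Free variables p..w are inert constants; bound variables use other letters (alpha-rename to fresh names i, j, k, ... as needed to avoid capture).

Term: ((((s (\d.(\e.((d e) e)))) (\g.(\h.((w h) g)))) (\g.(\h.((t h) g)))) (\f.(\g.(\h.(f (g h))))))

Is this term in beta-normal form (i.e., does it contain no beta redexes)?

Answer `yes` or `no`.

Answer: yes

Derivation:
Term: ((((s (\d.(\e.((d e) e)))) (\g.(\h.((w h) g)))) (\g.(\h.((t h) g)))) (\f.(\g.(\h.(f (g h))))))
No beta redexes found.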